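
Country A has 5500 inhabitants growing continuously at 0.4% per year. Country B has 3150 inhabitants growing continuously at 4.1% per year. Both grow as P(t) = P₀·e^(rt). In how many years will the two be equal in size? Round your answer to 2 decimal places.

5500·e^(0.004t) = 3150·e^(0.041t)
5500/3150 = e^((0.041 − 0.004)t) → ln(1.74603) = 0.037·t
t = 0.55735 / 0.037

t ≈ 15.06 years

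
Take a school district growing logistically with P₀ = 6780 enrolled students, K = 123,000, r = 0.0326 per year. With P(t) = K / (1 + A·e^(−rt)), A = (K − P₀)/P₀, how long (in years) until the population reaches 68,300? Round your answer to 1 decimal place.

t ≈ 94.0 years

A = (123000 − 6780)/6780 = 17.14159
68300 = 123000/(1 + 17.14159·e^(−0.0326t)) → 1 + 17.14159·e^(−0.0326t) = 1.80088
e^(−0.0326t) = 0.046721 → t = ln(21.40349)/0.0326 = 3.06355/0.0326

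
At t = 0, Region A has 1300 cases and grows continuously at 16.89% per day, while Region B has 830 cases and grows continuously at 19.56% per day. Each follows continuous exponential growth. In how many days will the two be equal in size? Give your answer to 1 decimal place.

1300·e^(0.1689t) = 830·e^(0.1956t)
1300/830 = e^((0.1956 − 0.1689)t) → ln(1.56627) = 0.0267·t
t = 0.44869 / 0.0267

t ≈ 16.8 days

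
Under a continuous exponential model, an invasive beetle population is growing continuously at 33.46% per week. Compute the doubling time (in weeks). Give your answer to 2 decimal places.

doubling time ≈ 2.07 weeks

doubling time = ln(2) / |r| = 0.69315 / 0.3346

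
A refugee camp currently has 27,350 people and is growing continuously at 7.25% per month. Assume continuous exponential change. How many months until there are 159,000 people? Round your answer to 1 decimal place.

t ≈ 24.3 months

159000 = 27350 · e^(0.0725·t)
t = ln(159000/27350) / 0.0725 = ln(5.81353) / 0.0725 = 1.76019 / 0.0725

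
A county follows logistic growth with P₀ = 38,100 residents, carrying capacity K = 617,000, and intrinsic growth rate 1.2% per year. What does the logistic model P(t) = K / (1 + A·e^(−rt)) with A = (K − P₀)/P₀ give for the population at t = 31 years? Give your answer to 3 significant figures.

≈ 53,800 residents

A = (617000 − 38100)/38100 = 15.19423
P(31) = 617000 / (1 + 15.19423·e^(−0.012·31)) = 617000 / (1 + 15.19423·0.689354)
= 617000 / 11.4742 ≈ 53772.79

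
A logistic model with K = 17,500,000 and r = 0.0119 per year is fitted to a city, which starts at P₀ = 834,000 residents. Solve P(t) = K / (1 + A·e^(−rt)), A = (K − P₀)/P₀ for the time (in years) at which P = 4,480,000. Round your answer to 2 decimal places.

A = (17500000 − 834000)/834000 = 19.98321
4480000 = 17500000/(1 + 19.98321·e^(−0.0119t)) → 1 + 19.98321·e^(−0.0119t) = 3.90625
e^(−0.0119t) = 0.145435 → t = ln(6.87594)/0.0119 = 1.92803/0.0119

t ≈ 162.02 years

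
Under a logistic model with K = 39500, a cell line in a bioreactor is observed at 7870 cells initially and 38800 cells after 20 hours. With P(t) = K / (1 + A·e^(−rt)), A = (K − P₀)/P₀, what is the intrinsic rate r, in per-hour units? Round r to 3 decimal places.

A = (39500 − 7870)/7870 = 4.01906
38800 = 39500/(1 + 4.01906·e^(−r·20)) → e^(−20r) = (1.01804 − 1)/4.01906 = 0.004489
r = −ln(0.004489)/20 = 5.40614/20

r ≈ 0.270 per hour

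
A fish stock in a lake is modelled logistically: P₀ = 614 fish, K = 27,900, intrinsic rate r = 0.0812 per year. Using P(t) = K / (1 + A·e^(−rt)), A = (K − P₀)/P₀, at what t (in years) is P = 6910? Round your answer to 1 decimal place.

t ≈ 33.0 years

A = (27900 − 614)/614 = 44.43974
6910 = 27900/(1 + 44.43974·e^(−0.0812t)) → 1 + 44.43974·e^(−0.0812t) = 4.03763
e^(−0.0812t) = 0.068354 → t = ln(14.62976)/0.0812 = 2.68306/0.0812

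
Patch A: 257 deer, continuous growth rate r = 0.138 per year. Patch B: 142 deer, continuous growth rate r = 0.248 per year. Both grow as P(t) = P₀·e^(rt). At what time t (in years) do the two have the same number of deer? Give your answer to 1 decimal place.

257·e^(0.138t) = 142·e^(0.248t)
257/142 = e^((0.248 − 0.138)t) → ln(1.80986) = 0.11·t
t = 0.59325 / 0.11

t ≈ 5.4 years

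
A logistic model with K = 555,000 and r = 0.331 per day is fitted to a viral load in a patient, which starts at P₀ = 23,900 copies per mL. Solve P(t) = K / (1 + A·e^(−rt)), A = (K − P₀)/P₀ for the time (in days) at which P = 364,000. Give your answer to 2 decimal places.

A = (555000 − 23900)/23900 = 22.22176
364000 = 555000/(1 + 22.22176·e^(−0.331t)) → 1 + 22.22176·e^(−0.331t) = 1.52473
e^(−0.331t) = 0.023613 → t = ln(42.34932)/0.331 = 3.74595/0.331

t ≈ 11.32 days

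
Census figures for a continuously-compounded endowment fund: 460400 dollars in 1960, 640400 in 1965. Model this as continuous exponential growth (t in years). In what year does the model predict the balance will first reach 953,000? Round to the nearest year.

year 1971

r = ln(640400/460400) / 5 = 0.33/5 ≈ 0.065999 per year
t = ln(953000/460400) / r = 0.72752/0.065999 ≈ 11.02 years after 1960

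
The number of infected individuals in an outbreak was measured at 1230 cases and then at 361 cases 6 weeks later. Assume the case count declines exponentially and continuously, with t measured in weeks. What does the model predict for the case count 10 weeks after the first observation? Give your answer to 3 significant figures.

≈ 159 cases

r = ln(361/1230) / 6 ≈ -0.204315 per week
P(10) = 1230 · e^(-0.204315·10) = 1230 · 0.12962 ≈ 159.43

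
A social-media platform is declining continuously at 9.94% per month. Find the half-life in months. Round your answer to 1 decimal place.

half-life ≈ 7.0 months

half-life = ln(2) / |r| = 0.69315 / 0.0994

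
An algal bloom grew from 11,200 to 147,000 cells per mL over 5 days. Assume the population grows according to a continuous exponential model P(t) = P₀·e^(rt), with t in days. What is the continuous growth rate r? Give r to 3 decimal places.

r ≈ 0.515 per day

147000 = 11200 · e^(r·5)
e^(5r) = 147000/11200 = 13.125
r = ln(13.125) / 5 = 2.57452 / 5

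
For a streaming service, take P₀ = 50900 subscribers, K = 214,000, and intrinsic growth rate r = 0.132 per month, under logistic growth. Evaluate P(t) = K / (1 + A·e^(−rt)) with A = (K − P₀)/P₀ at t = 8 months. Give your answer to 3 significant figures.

≈ 101,000 subscribers

A = (214000 − 50900)/50900 = 3.20432
P(8) = 214000 / (1 + 3.20432·e^(−0.132·8)) = 214000 / (1 + 3.20432·0.347844)
= 214000 / 2.11461 ≈ 101200.91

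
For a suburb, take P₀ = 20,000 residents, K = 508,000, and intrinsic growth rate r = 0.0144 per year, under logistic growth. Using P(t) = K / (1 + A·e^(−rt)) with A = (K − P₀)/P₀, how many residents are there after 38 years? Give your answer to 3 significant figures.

≈ 33,600 residents

A = (508000 − 20000)/20000 = 24.4
P(38) = 508000 / (1 + 24.4·e^(−0.0144·38)) = 508000 / (1 + 24.4·0.578568)
= 508000 / 15.11705 ≈ 33604.44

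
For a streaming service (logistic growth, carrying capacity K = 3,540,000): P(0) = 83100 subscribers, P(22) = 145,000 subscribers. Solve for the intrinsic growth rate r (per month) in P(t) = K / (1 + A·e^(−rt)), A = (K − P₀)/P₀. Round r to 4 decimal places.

r ≈ 0.0261 per month

A = (3540000 − 83100)/83100 = 41.59928
145000 = 3540000/(1 + 41.59928·e^(−r·22)) → e^(−22r) = (24.41379 − 1)/41.59928 = 0.562841
r = −ln(0.562841)/22 = 0.57476/22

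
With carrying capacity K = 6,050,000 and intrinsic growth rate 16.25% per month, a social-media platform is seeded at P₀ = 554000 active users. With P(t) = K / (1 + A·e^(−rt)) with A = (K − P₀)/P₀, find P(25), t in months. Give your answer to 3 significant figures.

≈ 5,170,000 active users

A = (6050000 − 554000)/554000 = 9.92058
P(25) = 6050000 / (1 + 9.92058·e^(−0.1625·25)) = 6050000 / (1 + 9.92058·0.017206)
= 6050000 / 1.17069 ≈ 5167879.34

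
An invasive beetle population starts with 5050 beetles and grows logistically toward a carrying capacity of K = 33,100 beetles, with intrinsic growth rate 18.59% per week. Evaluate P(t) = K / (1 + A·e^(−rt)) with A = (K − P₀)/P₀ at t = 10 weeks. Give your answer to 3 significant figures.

≈ 17,700 beetles

A = (33100 − 5050)/5050 = 5.55446
P(10) = 33100 / (1 + 5.55446·e^(−0.1859·10)) = 33100 / (1 + 5.55446·0.155828)
= 33100 / 1.86554 ≈ 17742.83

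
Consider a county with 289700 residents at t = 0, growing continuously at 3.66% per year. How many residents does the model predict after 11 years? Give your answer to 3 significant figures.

P(11) = 289700 · e^(0.0366·11) = 289700 · e^(0.4026)
= 289700 · 1.49571 ≈ 433306.75

≈ 433,000 residents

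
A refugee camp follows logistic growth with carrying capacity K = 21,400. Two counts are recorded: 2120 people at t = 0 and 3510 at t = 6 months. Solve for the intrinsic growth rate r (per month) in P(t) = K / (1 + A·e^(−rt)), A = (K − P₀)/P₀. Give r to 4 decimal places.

A = (21400 − 2120)/2120 = 9.09434
3510 = 21400/(1 + 9.09434·e^(−r·6)) → e^(−6r) = (6.09687 − 1)/9.09434 = 0.560444
r = −ln(0.560444)/6 = 0.57903/6

r ≈ 0.0965 per month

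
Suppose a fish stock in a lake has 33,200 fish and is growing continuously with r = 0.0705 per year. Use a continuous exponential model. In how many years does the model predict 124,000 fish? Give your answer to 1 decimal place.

124000 = 33200 · e^(0.0705·t)
t = ln(124000/33200) / 0.0705 = ln(3.73494) / 0.0705 = 1.31773 / 0.0705

t ≈ 18.7 years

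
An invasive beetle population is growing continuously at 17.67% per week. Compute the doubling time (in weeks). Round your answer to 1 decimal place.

doubling time ≈ 3.9 weeks

doubling time = ln(2) / |r| = 0.69315 / 0.1767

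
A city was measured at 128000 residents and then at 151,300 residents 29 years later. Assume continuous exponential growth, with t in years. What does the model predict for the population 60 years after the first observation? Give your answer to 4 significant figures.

≈ 180,900 residents

r = ln(151300/128000) / 29 ≈ 0.005767 per year
P(60) = 128000 · e^(0.005767·60) = 128000 · 1.41341 ≈ 180915.92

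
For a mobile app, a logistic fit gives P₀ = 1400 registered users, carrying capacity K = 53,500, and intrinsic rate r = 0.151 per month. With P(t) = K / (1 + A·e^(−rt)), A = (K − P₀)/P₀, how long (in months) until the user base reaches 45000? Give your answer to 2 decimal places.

A = (53500 − 1400)/1400 = 37.21429
45000 = 53500/(1 + 37.21429·e^(−0.151t)) → 1 + 37.21429·e^(−0.151t) = 1.18889
e^(−0.151t) = 0.005076 → t = ln(197.01681)/0.151 = 5.28329/0.151

t ≈ 34.99 months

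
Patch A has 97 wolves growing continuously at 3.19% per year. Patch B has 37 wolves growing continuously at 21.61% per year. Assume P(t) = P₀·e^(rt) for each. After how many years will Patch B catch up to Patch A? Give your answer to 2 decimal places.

97·e^(0.0319t) = 37·e^(0.2161t)
97/37 = e^((0.2161 − 0.0319)t) → ln(2.62162) = 0.1842·t
t = 0.96379 / 0.1842

t ≈ 5.23 years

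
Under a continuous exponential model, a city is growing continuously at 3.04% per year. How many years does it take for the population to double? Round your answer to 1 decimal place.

doubling time = ln(2) / |r| = 0.69315 / 0.0304

doubling time ≈ 22.8 years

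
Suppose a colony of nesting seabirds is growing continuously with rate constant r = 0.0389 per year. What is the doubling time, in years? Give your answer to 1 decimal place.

doubling time ≈ 17.8 years

doubling time = ln(2) / |r| = 0.69315 / 0.0389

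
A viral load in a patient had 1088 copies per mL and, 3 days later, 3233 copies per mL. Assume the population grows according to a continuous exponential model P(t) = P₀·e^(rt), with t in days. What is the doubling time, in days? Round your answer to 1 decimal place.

doubling time ≈ 1.9 days

r = ln(3233/1088) / 3 = ln(2.97151) / 3 ≈ 0.363023 per day
doubling time = ln 2 / |r| = 0.69315 / 0.363023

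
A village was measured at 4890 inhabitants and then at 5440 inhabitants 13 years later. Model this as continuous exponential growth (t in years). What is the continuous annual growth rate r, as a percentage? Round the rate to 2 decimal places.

5440 = 4890 · e^(r·13)
e^(13r) = 5440/4890 = 1.11247
r = ln(1.11247) / 13 = 0.10659 / 13

r ≈ 0.82% per year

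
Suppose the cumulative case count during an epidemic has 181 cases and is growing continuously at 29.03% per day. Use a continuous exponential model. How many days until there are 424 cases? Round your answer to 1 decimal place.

424 = 181 · e^(0.2903·t)
t = ln(424/181) / 0.2903 = ln(2.34254) / 0.2903 = 0.85124 / 0.2903

t ≈ 2.9 days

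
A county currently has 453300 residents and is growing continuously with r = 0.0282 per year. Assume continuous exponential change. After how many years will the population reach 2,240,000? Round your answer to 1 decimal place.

2240000 = 453300 · e^(0.0282·t)
t = ln(2240000/453300) / 0.0282 = ln(4.94154) / 0.0282 = 1.59768 / 0.0282

t ≈ 56.7 years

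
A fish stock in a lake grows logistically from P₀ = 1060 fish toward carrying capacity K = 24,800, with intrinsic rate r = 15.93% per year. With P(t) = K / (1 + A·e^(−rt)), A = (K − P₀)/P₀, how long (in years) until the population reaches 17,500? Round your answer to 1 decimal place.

t ≈ 25.0 years

A = (24800 − 1060)/1060 = 22.39623
17500 = 24800/(1 + 22.39623·e^(−0.1593t)) → 1 + 22.39623·e^(−0.1593t) = 1.41714
e^(−0.1593t) = 0.018626 → t = ln(53.68958)/0.1593 = 3.98322/0.1593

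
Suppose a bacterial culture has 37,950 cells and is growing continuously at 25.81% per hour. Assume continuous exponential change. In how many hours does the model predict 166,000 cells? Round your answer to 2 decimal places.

166000 = 37950 · e^(0.2581·t)
t = ln(166000/37950) / 0.2581 = ln(4.37418) / 0.2581 = 1.47572 / 0.2581

t ≈ 5.72 hours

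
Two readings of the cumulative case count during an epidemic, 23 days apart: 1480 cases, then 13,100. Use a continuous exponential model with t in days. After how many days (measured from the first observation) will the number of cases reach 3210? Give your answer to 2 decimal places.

r = ln(13100/1480) / 23 ≈ 0.094807 per day
t = ln(3210/1480) / r = 0.77423 / 0.094807 ≈ 8.166

t ≈ 8.17 days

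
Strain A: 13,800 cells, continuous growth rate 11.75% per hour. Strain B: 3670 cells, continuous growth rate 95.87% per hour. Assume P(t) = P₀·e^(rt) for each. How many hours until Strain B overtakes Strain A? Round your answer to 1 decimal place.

13800·e^(0.1175t) = 3670·e^(0.9587t)
13800/3670 = e^((0.9587 − 0.1175)t) → ln(3.76022) = 0.8412·t
t = 1.32448 / 0.8412

t ≈ 1.6 hours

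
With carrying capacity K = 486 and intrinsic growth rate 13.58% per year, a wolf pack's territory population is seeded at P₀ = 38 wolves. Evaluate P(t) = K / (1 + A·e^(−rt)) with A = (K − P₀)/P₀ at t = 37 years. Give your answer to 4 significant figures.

A = (486 − 38)/38 = 11.78947
P(37) = 486 / (1 + 11.78947·e^(−0.1358·37)) = 486 / (1 + 11.78947·0.006574)
= 486 / 1.07751 ≈ 451.04

≈ 451.0 wolves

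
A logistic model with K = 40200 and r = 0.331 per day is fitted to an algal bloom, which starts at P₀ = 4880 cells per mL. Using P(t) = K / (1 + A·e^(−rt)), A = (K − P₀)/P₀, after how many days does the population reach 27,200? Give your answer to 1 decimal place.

A = (40200 − 4880)/4880 = 7.2377
27200 = 40200/(1 + 7.2377·e^(−0.331t)) → 1 + 7.2377·e^(−0.331t) = 1.47794
e^(−0.331t) = 0.066035 → t = ln(15.14351)/0.331 = 2.71757/0.331

t ≈ 8.2 days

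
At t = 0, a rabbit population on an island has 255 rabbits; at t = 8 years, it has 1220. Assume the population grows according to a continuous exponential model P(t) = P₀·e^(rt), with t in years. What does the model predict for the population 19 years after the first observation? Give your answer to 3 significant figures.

r = ln(1220/255) / 8 ≈ 0.195668 per year
P(19) = 255 · e^(0.195668·19) = 255 · 41.16913 ≈ 10498.13

≈ 10,500 rabbits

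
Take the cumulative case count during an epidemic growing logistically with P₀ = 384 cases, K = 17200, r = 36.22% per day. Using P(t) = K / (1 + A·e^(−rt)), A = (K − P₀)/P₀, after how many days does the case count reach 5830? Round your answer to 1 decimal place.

t ≈ 8.6 days

A = (17200 − 384)/384 = 43.79167
5830 = 17200/(1 + 43.79167·e^(−0.3622t)) → 1 + 43.79167·e^(−0.3622t) = 2.95026
e^(−0.3622t) = 0.044535 → t = ln(22.4543)/0.3622 = 3.11148/0.3622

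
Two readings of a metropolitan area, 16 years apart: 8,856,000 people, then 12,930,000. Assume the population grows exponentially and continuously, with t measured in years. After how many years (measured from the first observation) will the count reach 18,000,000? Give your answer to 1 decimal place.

r = ln(12930000/8856000) / 16 ≈ 0.023653 per year
t = ln(18000000/8856000) / r = 0.70928 / 0.023653 ≈ 29.986

t ≈ 30.0 years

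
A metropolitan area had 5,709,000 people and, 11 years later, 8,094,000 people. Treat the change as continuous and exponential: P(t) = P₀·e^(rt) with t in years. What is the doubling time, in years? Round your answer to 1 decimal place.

r = ln(8094000/5709000) / 11 = ln(1.41776) / 11 ≈ 0.031734 per year
doubling time = ln 2 / |r| = 0.69315 / 0.031734

doubling time ≈ 21.8 years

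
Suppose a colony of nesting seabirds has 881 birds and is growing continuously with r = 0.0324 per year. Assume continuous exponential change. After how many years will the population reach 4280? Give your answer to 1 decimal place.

t ≈ 48.8 years

4280 = 881 · e^(0.0324·t)
t = ln(4280/881) / 0.0324 = ln(4.85812) / 0.0324 = 1.58065 / 0.0324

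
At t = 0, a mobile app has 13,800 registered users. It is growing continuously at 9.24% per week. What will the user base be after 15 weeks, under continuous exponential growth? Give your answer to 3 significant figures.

≈ 55,200 registered users

P(15) = 13800 · e^(0.0924·15) = 13800 · e^(1.386)
= 13800 · 3.99882 ≈ 55183.75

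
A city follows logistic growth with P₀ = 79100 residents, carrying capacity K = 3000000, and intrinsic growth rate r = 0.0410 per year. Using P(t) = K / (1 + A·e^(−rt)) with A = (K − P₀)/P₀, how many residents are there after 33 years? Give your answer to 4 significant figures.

A = (3000000 − 79100)/79100 = 36.92668
P(33) = 3000000 / (1 + 36.92668·e^(−0.041·33)) = 3000000 / (1 + 36.92668·0.258464)
= 3000000 / 10.54421 ≈ 284516.46

≈ 284,500 residents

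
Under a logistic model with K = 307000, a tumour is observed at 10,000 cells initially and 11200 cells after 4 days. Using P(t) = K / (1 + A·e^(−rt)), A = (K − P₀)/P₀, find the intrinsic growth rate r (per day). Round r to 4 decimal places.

r ≈ 0.0293 per day

A = (307000 − 10000)/10000 = 29.7
11200 = 307000/(1 + 29.7·e^(−r·4)) → e^(−4r) = (27.41071 − 1)/29.7 = 0.88925
r = −ln(0.88925)/4 = 0.11738/4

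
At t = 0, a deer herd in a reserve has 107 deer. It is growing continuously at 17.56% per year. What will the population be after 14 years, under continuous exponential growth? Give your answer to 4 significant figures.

≈ 1,250 deer

P(14) = 107 · e^(0.1756·14) = 107 · e^(2.4584)
= 107 · 11.6861 ≈ 1250.41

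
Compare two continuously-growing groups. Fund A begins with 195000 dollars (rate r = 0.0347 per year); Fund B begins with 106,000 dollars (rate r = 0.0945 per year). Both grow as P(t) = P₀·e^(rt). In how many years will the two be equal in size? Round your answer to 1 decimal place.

195000·e^(0.0347t) = 106000·e^(0.0945t)
195000/106000 = e^((0.0945 − 0.0347)t) → ln(1.83962) = 0.0598·t
t = 0.60956 / 0.0598

t ≈ 10.2 years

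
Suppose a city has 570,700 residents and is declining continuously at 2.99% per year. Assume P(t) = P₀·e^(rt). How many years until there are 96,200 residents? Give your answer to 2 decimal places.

96200 = 570700 · e^(-0.0299·t)
t = ln(96200/570700) / -0.0299 = ln(0.16856) / -0.0299 = -1.78043 / -0.0299

t ≈ 59.55 years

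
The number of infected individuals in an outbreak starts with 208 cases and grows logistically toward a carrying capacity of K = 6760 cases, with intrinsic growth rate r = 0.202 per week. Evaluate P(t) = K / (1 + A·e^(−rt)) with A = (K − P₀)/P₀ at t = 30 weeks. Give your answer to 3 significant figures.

≈ 6,300 cases

A = (6760 − 208)/208 = 31.5
P(30) = 6760 / (1 + 31.5·e^(−0.202·30)) = 6760 / (1 + 31.5·0.002334)
= 6760 / 1.07353 ≈ 6296.96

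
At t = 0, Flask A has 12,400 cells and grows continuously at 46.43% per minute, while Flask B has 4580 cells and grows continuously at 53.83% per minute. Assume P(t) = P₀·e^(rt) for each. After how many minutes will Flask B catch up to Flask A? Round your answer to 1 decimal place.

t ≈ 13.5 minutes

12400·e^(0.4643t) = 4580·e^(0.5383t)
12400/4580 = e^((0.5383 − 0.4643)t) → ln(2.70742) = 0.074·t
t = 0.996 / 0.074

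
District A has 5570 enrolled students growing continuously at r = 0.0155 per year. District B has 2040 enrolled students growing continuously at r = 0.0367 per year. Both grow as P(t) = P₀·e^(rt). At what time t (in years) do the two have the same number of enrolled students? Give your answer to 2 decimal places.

5570·e^(0.0155t) = 2040·e^(0.0367t)
5570/2040 = e^((0.0367 − 0.0155)t) → ln(2.73039) = 0.0212·t
t = 1.00445 / 0.0212

t ≈ 47.38 years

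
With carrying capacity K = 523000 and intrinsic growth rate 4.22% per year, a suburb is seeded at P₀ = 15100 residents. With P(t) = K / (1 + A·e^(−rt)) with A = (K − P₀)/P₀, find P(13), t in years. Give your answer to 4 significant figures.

≈ 25,600 residents

A = (523000 − 15100)/15100 = 33.63576
P(13) = 523000 / (1 + 33.63576·e^(−0.0422·13)) = 523000 / (1 + 33.63576·0.577758)
= 523000 / 20.43333 ≈ 25595.43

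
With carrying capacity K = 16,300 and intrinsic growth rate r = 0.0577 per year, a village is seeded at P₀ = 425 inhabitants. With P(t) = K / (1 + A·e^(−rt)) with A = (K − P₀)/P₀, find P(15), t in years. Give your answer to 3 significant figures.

≈ 975 inhabitants

A = (16300 − 425)/425 = 37.35294
P(15) = 16300 / (1 + 37.35294·e^(−0.0577·15)) = 16300 / (1 + 37.35294·0.420841)
= 16300 / 16.71965 ≈ 974.9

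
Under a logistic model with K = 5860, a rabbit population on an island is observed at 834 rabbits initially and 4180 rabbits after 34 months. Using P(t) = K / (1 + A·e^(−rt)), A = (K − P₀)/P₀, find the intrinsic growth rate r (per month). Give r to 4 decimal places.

A = (5860 − 834)/834 = 6.02638
4180 = 5860/(1 + 6.02638·e^(−r·34)) → e^(−34r) = (1.40191 − 1)/6.02638 = 0.066692
r = −ln(0.066692)/34 = 2.70766/34

r ≈ 0.0796 per month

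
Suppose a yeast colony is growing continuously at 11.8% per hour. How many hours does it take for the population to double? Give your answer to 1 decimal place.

doubling time = ln(2) / |r| = 0.69315 / 0.118

doubling time ≈ 5.9 hours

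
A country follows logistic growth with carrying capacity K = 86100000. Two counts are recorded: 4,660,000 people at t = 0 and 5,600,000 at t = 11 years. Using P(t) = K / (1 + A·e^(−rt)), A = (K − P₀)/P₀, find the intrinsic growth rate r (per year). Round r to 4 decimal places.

A = (86100000 − 4660000)/4660000 = 17.47639
5600000 = 86100000/(1 + 17.47639·e^(−r·11)) → e^(−11r) = (15.375 − 1)/17.47639 = 0.822538
r = −ln(0.822538)/11 = 0.19536/11

r ≈ 0.0178 per year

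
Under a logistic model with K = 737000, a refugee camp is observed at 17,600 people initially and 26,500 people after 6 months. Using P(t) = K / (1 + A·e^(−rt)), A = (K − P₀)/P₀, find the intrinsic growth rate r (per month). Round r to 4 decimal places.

A = (737000 − 17600)/17600 = 40.875
26500 = 737000/(1 + 40.875·e^(−r·6)) → e^(−6r) = (27.81132 − 1)/40.875 = 0.655934
r = −ln(0.655934)/6 = 0.42169/6

r ≈ 0.0703 per month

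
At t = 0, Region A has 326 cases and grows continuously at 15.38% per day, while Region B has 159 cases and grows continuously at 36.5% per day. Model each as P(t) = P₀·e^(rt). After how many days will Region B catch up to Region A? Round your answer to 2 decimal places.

326·e^(0.1538t) = 159·e^(0.365t)
326/159 = e^((0.365 − 0.1538)t) → ln(2.05031) = 0.2112·t
t = 0.71799 / 0.2112

t ≈ 3.40 days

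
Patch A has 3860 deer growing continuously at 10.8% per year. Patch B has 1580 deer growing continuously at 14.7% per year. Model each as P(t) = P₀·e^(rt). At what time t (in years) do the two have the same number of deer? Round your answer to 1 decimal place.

3860·e^(0.108t) = 1580·e^(0.147t)
3860/1580 = e^((0.147 − 0.108)t) → ln(2.44304) = 0.039·t
t = 0.89324 / 0.039

t ≈ 22.9 years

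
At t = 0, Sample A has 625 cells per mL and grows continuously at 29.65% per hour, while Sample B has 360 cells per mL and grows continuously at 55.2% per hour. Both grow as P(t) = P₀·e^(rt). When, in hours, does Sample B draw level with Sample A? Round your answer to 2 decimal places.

t ≈ 2.16 hours

625·e^(0.2965t) = 360·e^(0.552t)
625/360 = e^((0.552 − 0.2965)t) → ln(1.73611) = 0.2555·t
t = 0.55165 / 0.2555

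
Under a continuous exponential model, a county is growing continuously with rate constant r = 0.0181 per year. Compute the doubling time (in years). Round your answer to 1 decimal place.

doubling time = ln(2) / |r| = 0.69315 / 0.0181

doubling time ≈ 38.3 years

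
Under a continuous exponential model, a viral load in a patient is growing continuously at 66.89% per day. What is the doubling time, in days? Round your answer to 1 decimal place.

doubling time ≈ 1.0 days

doubling time = ln(2) / |r| = 0.69315 / 0.6689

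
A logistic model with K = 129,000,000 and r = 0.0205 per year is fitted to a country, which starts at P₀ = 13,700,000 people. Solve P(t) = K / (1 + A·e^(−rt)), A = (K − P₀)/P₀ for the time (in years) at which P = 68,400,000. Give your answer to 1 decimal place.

A = (129000000 − 13700000)/13700000 = 8.41606
68400000 = 129000000/(1 + 8.41606·e^(−0.0205t)) → 1 + 8.41606·e^(−0.0205t) = 1.88596
e^(−0.0205t) = 0.105271 → t = ln(9.49931)/0.0205 = 2.25122/0.0205

t ≈ 109.8 years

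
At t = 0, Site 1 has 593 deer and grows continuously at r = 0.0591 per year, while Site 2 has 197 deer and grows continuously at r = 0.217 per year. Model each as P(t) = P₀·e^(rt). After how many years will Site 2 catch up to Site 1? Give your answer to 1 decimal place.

t ≈ 7.0 years

593·e^(0.0591t) = 197·e^(0.217t)
593/197 = e^((0.217 − 0.0591)t) → ln(3.01015) = 0.1579·t
t = 1.10199 / 0.1579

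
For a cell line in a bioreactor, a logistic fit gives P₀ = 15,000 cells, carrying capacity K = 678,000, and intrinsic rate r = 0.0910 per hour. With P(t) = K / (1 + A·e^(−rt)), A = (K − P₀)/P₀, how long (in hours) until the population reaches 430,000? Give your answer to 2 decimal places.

t ≈ 47.68 hours

A = (678000 − 15000)/15000 = 44.2
430000 = 678000/(1 + 44.2·e^(−0.091t)) → 1 + 44.2·e^(−0.091t) = 1.57674
e^(−0.091t) = 0.013049 → t = ln(76.6371)/0.091 = 4.33908/0.091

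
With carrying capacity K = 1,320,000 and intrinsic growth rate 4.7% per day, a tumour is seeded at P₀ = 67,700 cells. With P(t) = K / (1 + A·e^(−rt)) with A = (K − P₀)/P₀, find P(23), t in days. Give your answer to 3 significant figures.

A = (1320000 − 67700)/67700 = 18.49778
P(23) = 1320000 / (1 + 18.49778·e^(−0.047·23)) = 1320000 / (1 + 18.49778·0.339256)
= 1320000 / 7.27549 ≈ 181431.17

≈ 181,000 cells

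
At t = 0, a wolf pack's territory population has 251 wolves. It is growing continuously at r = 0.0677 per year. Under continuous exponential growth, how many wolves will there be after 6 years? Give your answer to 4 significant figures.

≈ 376.8 wolves

P(6) = 251 · e^(0.0677·6) = 251 · e^(0.4062)
= 251 · 1.5011 ≈ 376.78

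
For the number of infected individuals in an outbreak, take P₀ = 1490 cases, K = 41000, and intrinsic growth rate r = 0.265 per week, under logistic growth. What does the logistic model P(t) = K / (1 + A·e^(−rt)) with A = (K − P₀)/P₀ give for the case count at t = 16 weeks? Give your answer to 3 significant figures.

≈ 29,700 cases

A = (41000 − 1490)/1490 = 26.51678
P(16) = 41000 / (1 + 26.51678·e^(−0.265·16)) = 41000 / (1 + 26.51678·0.014408)
= 41000 / 1.38204 ≈ 29666.23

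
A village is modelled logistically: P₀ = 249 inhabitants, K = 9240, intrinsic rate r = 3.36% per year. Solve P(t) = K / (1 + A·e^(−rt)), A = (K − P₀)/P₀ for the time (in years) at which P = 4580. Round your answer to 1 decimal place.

t ≈ 106.2 years

A = (9240 − 249)/249 = 36.10843
4580 = 9240/(1 + 36.10843·e^(−0.0336t)) → 1 + 36.10843·e^(−0.0336t) = 2.01747
e^(−0.0336t) = 0.028178 → t = ln(35.48855)/0.0336 = 3.56921/0.0336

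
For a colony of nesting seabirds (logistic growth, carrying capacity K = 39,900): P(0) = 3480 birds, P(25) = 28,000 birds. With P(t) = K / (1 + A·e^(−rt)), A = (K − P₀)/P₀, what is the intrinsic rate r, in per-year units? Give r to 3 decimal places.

A = (39900 − 3480)/3480 = 10.46552
28000 = 39900/(1 + 10.46552·e^(−r·25)) → e^(−25r) = (1.425 − 1)/10.46552 = 0.04061
r = −ln(0.04061)/25 = 3.20375/25

r ≈ 0.128 per year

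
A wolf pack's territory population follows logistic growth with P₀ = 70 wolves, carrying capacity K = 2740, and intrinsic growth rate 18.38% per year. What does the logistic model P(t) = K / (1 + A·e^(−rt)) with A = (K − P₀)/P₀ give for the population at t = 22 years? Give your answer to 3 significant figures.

≈ 1,640 wolves

A = (2740 − 70)/70 = 38.14286
P(22) = 2740 / (1 + 38.14286·e^(−0.1838·22)) = 2740 / (1 + 38.14286·0.017534)
= 2740 / 1.66881 ≈ 1641.89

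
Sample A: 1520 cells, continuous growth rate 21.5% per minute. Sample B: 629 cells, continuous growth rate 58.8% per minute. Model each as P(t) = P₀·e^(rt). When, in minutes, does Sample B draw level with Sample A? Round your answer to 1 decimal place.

t ≈ 2.4 minutes

1520·e^(0.215t) = 629·e^(0.588t)
1520/629 = e^((0.588 − 0.215)t) → ln(2.41653) = 0.373·t
t = 0.88233 / 0.373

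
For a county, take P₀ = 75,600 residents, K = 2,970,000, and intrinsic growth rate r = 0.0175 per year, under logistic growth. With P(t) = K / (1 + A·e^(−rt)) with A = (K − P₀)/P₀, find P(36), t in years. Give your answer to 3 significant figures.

A = (2970000 − 75600)/75600 = 38.28571
P(36) = 2970000 / (1 + 38.28571·e^(−0.0175·36)) = 2970000 / (1 + 38.28571·0.532592)
= 2970000 / 21.39066 ≈ 138845.66

≈ 139,000 residents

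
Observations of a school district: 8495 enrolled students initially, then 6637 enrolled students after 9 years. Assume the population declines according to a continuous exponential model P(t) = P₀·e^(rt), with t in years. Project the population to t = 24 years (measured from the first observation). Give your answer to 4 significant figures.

≈ 4,399 enrolled students

r = ln(6637/8495) / 9 ≈ -0.027424 per year
P(24) = 8495 · e^(-0.027424·24) = 8495 · 0.51779 ≈ 4398.65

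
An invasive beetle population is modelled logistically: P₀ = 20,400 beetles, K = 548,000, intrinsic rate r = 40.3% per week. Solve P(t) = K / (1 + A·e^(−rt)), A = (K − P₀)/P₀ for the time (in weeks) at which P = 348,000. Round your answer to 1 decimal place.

A = (548000 − 20400)/20400 = 25.86275
348000 = 548000/(1 + 25.86275·e^(−0.403t)) → 1 + 25.86275·e^(−0.403t) = 1.57471
e^(−0.403t) = 0.022222 → t = ln(45.00118)/0.403 = 3.80669/0.403

t ≈ 9.4 weeks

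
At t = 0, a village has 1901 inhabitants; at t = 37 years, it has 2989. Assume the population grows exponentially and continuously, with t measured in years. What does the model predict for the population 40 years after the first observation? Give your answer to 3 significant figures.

r = ln(2989/1901) / 37 ≈ 0.012231 per year
P(40) = 1901 · e^(0.012231·40) = 1901 · 1.6311 ≈ 3100.72

≈ 3,100 inhabitants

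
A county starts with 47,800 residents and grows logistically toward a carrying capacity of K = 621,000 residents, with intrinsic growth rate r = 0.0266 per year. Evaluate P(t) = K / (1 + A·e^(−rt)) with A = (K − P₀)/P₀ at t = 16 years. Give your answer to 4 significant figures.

≈ 70,290 residents

A = (621000 − 47800)/47800 = 11.99163
P(16) = 621000 / (1 + 11.99163·e^(−0.0266·16)) = 621000 / (1 + 11.99163·0.653378)
= 621000 / 8.83506 ≈ 70288.11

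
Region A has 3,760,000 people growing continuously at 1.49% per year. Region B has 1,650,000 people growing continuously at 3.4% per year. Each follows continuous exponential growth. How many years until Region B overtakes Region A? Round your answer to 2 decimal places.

3760000·e^(0.0149t) = 1650000·e^(0.034t)
3760000/1650000 = e^((0.034 − 0.0149)t) → ln(2.27879) = 0.0191·t
t = 0.82364 / 0.0191

t ≈ 43.12 years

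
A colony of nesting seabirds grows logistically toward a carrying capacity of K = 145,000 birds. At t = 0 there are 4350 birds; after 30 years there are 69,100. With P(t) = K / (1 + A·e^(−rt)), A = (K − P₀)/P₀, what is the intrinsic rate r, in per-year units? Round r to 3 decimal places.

r ≈ 0.113 per year

A = (145000 − 4350)/4350 = 32.33333
69100 = 145000/(1 + 32.33333·e^(−r·30)) → e^(−30r) = (2.09841 − 1)/32.33333 = 0.033971
r = −ln(0.033971)/30 = 3.38224/30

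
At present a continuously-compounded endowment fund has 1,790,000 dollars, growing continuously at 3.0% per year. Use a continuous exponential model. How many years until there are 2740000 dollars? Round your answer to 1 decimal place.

t ≈ 14.2 years

2740000 = 1790000 · e^(0.03·t)
t = ln(2740000/1790000) / 0.03 = ln(1.53073) / 0.03 = 0.42574 / 0.03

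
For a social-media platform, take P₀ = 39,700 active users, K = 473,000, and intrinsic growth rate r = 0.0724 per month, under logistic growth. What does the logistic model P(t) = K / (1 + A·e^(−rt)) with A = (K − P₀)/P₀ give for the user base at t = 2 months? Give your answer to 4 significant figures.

A = (473000 − 39700)/39700 = 10.91436
P(2) = 473000 / (1 + 10.91436·e^(−0.0724·2)) = 473000 / (1 + 10.91436·0.865195)
= 473000 / 10.44305 ≈ 45293.28

≈ 45,290 active users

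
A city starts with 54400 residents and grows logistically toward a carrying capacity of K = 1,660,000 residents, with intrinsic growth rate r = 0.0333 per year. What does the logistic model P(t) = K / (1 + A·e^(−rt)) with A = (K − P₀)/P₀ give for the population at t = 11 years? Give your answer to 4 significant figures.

A = (1660000 − 54400)/54400 = 29.51471
P(11) = 1660000 / (1 + 29.51471·e^(−0.0333·11)) = 1660000 / (1 + 29.51471·0.693295)
= 1660000 / 21.46239 ≈ 77344.6

≈ 77,340 residents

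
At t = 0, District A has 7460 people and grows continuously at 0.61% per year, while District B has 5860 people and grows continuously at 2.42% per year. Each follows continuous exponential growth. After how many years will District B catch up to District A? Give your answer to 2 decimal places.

t ≈ 13.34 years

7460·e^(0.0061t) = 5860·e^(0.0242t)
7460/5860 = e^((0.0242 − 0.0061)t) → ln(1.27304) = 0.0181·t
t = 0.24141 / 0.0181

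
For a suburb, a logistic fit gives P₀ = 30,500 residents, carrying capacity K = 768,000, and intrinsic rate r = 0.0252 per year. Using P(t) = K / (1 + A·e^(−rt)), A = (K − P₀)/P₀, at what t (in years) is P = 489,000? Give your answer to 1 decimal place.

t ≈ 148.7 years

A = (768000 − 30500)/30500 = 24.18033
489000 = 768000/(1 + 24.18033·e^(−0.0252t)) → 1 + 24.18033·e^(−0.0252t) = 1.57055
e^(−0.0252t) = 0.023596 → t = ln(42.38057)/0.0252 = 3.74669/0.0252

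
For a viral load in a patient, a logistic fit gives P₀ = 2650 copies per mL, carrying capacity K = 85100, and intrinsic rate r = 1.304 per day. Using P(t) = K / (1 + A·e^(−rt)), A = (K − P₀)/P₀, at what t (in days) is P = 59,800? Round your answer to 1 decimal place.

t ≈ 3.3 days

A = (85100 − 2650)/2650 = 31.11321
59800 = 85100/(1 + 31.11321·e^(−1.304t)) → 1 + 31.11321·e^(−1.304t) = 1.42308
e^(−1.304t) = 0.013598 → t = ln(73.54031)/1.304 = 4.29783/1.304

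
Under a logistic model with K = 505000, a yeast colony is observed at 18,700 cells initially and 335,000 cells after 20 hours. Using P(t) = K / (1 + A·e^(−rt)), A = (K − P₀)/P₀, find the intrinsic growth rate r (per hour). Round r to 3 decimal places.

r ≈ 0.197 per hour

A = (505000 − 18700)/18700 = 26.00535
335000 = 505000/(1 + 26.00535·e^(−r·20)) → e^(−20r) = (1.50746 − 1)/26.00535 = 0.019514
r = −ln(0.019514)/20 = 3.93663/20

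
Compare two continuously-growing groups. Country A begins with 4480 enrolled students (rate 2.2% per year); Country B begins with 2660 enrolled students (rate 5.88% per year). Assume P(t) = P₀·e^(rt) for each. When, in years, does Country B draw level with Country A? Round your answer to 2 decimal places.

4480·e^(0.022t) = 2660·e^(0.0588t)
4480/2660 = e^((0.0588 − 0.022)t) → ln(1.68421) = 0.0368·t
t = 0.5213 / 0.0368

t ≈ 14.17 years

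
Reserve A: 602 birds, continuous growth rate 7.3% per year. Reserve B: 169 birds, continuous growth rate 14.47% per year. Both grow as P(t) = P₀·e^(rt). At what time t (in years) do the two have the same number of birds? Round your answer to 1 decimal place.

t ≈ 17.7 years

602·e^(0.073t) = 169·e^(0.1447t)
602/169 = e^((0.1447 − 0.073)t) → ln(3.56213) = 0.0717·t
t = 1.27036 / 0.0717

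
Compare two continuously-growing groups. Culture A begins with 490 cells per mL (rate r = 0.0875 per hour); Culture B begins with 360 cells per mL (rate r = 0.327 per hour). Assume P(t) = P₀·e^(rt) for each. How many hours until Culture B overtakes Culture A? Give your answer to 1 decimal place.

490·e^(0.0875t) = 360·e^(0.327t)
490/360 = e^((0.327 − 0.0875)t) → ln(1.36111) = 0.2395·t
t = 0.3083 / 0.2395

t ≈ 1.3 hours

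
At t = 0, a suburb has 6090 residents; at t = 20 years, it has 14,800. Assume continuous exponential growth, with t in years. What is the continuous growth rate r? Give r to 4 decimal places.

14800 = 6090 · e^(r·20)
e^(20r) = 14800/6090 = 2.43021
r = ln(2.43021) / 20 = 0.88798 / 20

r ≈ 0.0444 per year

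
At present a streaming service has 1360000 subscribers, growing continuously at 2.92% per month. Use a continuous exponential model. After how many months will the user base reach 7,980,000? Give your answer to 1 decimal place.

t ≈ 60.6 months

7980000 = 1360000 · e^(0.0292·t)
t = ln(7980000/1360000) / 0.0292 = ln(5.86765) / 0.0292 = 1.76945 / 0.0292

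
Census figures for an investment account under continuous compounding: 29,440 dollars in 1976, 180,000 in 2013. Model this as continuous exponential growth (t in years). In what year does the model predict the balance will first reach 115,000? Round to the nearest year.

year 2004

r = ln(180000/29440) / 37 = 1.8106/37 ≈ 0.048935 per year
t = ln(115000/29440) / r = 1.36258/0.048935 ≈ 27.84 years after 1976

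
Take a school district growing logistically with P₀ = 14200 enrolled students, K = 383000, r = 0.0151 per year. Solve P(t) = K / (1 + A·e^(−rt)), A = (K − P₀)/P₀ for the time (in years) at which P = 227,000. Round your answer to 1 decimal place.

t ≈ 240.5 years

A = (383000 − 14200)/14200 = 25.97183
227000 = 383000/(1 + 25.97183·e^(−0.0151t)) → 1 + 25.97183·e^(−0.0151t) = 1.68722
e^(−0.0151t) = 0.02646 → t = ln(37.79234)/0.0151 = 3.63211/0.0151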